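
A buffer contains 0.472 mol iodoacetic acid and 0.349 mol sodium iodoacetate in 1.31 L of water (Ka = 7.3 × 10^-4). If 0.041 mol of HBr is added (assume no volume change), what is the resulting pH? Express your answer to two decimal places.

pH = 2.92

After neutralization: n(ICH2COOH) = 0.513 mol, n(ICH2COO-) = 0.308 mol.
pKa = −log(7.3 × 10^-4) = 3.137
pH = pKa + log([A⁻]/[HA]) = 3.137 + log(0.308/0.513) = 3.137 -0.222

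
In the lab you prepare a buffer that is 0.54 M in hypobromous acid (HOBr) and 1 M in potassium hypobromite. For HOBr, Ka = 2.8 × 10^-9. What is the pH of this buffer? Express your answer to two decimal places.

pH = 8.82

pKa = −log(2.8 × 10^-9) = 8.553
Henderson–Hasselbalch: pH = pKa + log([OBr-]/[HOBr]) = 8.553 + log(1/0.54)
pH = 8.553 + (+0.268) = 8.82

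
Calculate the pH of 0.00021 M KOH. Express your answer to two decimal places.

pH = 10.32

KOH is a strong base; [OH-] = 0.00021 M.
pOH = -log(0.00021) = 3.68
pH = 14.00 - 3.68 = 10.32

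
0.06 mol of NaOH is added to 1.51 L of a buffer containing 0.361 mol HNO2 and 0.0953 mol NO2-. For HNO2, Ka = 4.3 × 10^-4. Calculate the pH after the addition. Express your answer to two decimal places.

pH = 3.08

OH- converts HNO2 to NO2-: HNO2 → 0.301 mol, NO2- → 0.155 mol.
pKa = −log(4.3 × 10^-4) = 3.367
Henderson–Hasselbalch with mole ratio 0.155/0.301: pH = 3.367 + (-0.288)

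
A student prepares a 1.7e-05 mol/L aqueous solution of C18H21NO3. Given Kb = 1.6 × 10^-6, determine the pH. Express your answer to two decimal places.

pH = 8.65

C18H21NO3 + H2O ⇌ C18H22NO3+ + OH-
Kb = x²/(1.7e-05 − x) = 1.6 × 10^-6
Here C₀/Kb ≈ 10.6, so the small-x approximation fails. Use the quadratic:
x = (−Kb + √(Kb² + 4·Kb·C₀))/2 = 4.48 × 10^-6 M
pOH = −log(4.48 × 10^-6) = 5.35; pH = 14.00 − 5.35 = 8.65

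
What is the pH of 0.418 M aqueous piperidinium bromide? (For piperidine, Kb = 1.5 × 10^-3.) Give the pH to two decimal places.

C5H10NH2+ is the conjugate acid of the weak base C5H10NH.
Ka = Kw/Kb = 1.0×10^-14 / 1.5 × 10^-3 = 6.67 × 10^-12
From the ICE table, Ka = [H+]²/(0.418 − [H+]) = 6.67 × 10^-12.
Assume [H+] ≪ 0.418: [H+] ≈ √(6.67 × 10^-12 × 0.418) = 1.67 × 10^-6 M
Check: 0.0004% ionized — well under 5%, approximation valid.
pH = −log[H+] = −log(1.67 × 10^-6) = 5.78

pH = 5.78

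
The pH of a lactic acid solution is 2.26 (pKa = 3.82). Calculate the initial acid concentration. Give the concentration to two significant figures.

[H+] = 10^(-2.26) = 5.50 × 10^-3 M = x
Ka = 10^(−3.82) = 1.51 × 10^-4
Ka = x²/(C₀ − x) ⇒ C₀ = x + x²/Ka
C₀ = 5.50 × 10^-3 + (5.50 × 10^-3)²/(1.51 × 10^-4) = 2.06 × 10^-1 M

C₀ = 2.1 × 10^-1 M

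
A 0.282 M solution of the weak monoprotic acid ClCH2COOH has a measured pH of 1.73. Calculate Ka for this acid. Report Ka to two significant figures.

[H+] = 10^(-1.73) = 1.86 × 10^-2 M
At equilibrium [HA] = 0.282 − 1.86 × 10^-2 = 2.63 × 10^-1 M
Ka = [H+][A-]/[HA] = (1.86 × 10^-2)² / 2.63 × 10^-1 = 1.3 × 10^-3

Ka = 1.3 × 10^-3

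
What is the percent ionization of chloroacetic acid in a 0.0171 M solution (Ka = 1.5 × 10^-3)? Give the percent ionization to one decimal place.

25.6%

ClCH2COOH ⇌ ClCH2COO- + H+; let x = [H+] at equilibrium.
Ka = x²/(C₀ − x); solving the quadratic gives x = 4.37 × 10^-3 M.
Fraction ionized = 4.37 × 10^-3 / 0.0171 = 0.2556 → 25.6%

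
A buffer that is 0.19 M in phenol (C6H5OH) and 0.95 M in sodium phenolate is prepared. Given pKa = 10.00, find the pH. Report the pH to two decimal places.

pH = 10.70

Using pH = pKa + log([base]/[acid]) with [base]/[acid] = 0.95/0.19:
pH = 10.00 + (+0.699) = 10.70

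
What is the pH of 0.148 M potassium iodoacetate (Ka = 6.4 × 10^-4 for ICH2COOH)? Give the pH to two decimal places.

ICH2COO- is the conjugate base of the weak acid ICH2COOH.
Kb = Kw/Ka = 1.0×10^-14 / 6.4 × 10^-4 = 1.56 × 10^-11
Kb = [OH-]²/(0.148 − [OH-]) = 1.56 × 10^-11
Since Kb ≪ C₀, [OH-] ≈ √(Kb·C₀) = 1.52 × 10^-6 M.
([OH-]/C₀ = 0.001% < 5%, so the approximation holds.)
pOH = 5.82, so pH = 14.00 − pOH = 8.18

pH = 8.18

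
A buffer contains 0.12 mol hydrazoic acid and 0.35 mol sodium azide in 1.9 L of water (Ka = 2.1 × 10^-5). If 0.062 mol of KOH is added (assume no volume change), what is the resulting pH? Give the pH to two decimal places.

After neutralization: n(HN3) = 0.058 mol, n(N3-) = 0.412 mol.
pKa = −log(2.1 × 10^-5) = 4.678
pH = pKa + log(n_N3-/n_HN3) = 4.678 + log(0.412/0.058) = 4.678 + (+0.851)

pH = 5.53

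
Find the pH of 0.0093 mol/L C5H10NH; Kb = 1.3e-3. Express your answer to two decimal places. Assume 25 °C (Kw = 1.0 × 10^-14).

pH = 11.46

C5H10NH + H2O ⇌ C5H10NH2+ + OH-
From the ICE table, Kb = [OH-]²/(0.0093 − [OH-]) = 1.3 × 10^-3.
[OH-] is not negligible relative to C₀; solve [OH-]² + 0.0013·[OH-] − 1.21e-05 = 0.
[OH-] = [−0.0013 + √(0.0013² + 4.84e-05)]/2 = 2.89 × 10^-3 M
pOH = −log(2.89 × 10^-3) = 2.54; pH = 14.00 − 2.54 = 11.46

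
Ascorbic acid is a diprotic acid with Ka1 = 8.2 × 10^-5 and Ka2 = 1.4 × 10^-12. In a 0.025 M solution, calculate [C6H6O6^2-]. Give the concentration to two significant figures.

1.4 × 10^-12 M

First ionization gives [H+] ≈ [HC6H6O6-] = 1.39 × 10^-3 M.
Second step: Ka2 = [H+][C6H6O6^2-]/[HC6H6O6-] ≈ [C6H6O6^2-] (since [H+] ≈ [HC6H6O6-]).
So [C6H6O6^2-] ≈ Ka2.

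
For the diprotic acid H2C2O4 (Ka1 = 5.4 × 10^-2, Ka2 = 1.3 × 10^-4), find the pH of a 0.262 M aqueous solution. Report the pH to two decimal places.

Since Ka1 ≫ Ka2, the first ionization dominates [H+].
Ka1 = x²/(0.262 − x) = 5.4 × 10^-2
Solving the quadratic: x = (−Ka1 + √(Ka1² + 4·Ka1·C₀))/2 = 9.50 × 10^-2 M
pH = −log(9.50 × 10^-2) = 1.02

pH = 1.02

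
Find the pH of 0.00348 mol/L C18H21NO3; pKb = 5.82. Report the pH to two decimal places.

pH = 9.86

C18H21NO3 + H2O ⇌ C18H22NO3+ + OH-
Kb = 10^(−5.82) = 1.51 × 10^-6
From the ICE table, Kb = [OH-]²/(0.00348 − [OH-]) = 1.51 × 10^-6.
Neglecting [OH-] in the denominator: [OH-] = √(1.51 × 10^-6 × 0.00348) = 7.25 × 10^-5 M
Check: 2.1% ionized — well under 5%, approximation valid.
pOH = 4.14, so pH = 14.00 − pOH = 9.86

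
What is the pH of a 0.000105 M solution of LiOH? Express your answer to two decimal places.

LiOH is a strong base; [OH-] = 0.000105 M.
pOH = -log(0.000105) = 3.98
pH = 14.00 - 3.98 = 10.02

pH = 10.02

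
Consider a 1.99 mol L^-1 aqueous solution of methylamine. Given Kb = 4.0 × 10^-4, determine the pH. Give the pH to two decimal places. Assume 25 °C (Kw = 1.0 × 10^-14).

pH = 12.45

CH3NH2 + H2O ⇌ CH3NH3+ + OH-
Let x = [OH-] at equilibrium. Kb = x²/(1.99 − x).
Since Kb ≪ C₀, x ≈ √(Kb·C₀) = 2.82 × 10^-2 M.
pOH = −log(2.82 × 10^-2) = 1.55; pH = 14.00 − 1.55 = 12.45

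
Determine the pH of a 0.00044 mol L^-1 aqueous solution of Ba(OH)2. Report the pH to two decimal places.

pH = 10.94

Ba(OH)2 is a strong base (each formula unit releases 2 OH-); [OH-] = 0.00088 M.
pOH = -log(0.00088) = 3.06
pH = 14.00 - 3.06 = 10.94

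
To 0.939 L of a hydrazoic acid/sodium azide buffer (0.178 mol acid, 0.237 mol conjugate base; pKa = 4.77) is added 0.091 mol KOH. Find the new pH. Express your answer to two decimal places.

OH- converts HN3 to N3-: HN3 → 0.087 mol, N3- → 0.328 mol.
pH = pKa + log([A⁻]/[HA]) = 4.77 + log(0.328/0.087) = 4.77 +0.576

pH = 5.35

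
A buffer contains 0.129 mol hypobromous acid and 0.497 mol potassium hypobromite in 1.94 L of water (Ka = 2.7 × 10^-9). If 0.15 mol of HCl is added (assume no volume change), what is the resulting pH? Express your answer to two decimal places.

After neutralization: n(HOBr) = 0.279 mol, n(OBr-) = 0.347 mol.
pKa = −log(2.7 × 10^-9) = 8.569
Henderson–Hasselbalch with mole ratio 0.347/0.279: pH = 8.569 + (+0.095)

pH = 8.66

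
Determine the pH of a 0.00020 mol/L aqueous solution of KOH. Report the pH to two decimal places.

KOH is a strong base; [OH-] = 0.0002 M.
pOH = -log(0.0002) = 3.70
pH = 14.00 - 3.70 = 10.30

pH = 10.30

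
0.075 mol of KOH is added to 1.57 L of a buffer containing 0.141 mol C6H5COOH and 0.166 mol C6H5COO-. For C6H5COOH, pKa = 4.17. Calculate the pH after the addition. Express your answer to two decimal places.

After neutralization: n(C6H5COOH) = 0.066 mol, n(C6H5COO-) = 0.241 mol.
Henderson–Hasselbalch with mole ratio 0.241/0.066: pH = 4.17 + (+0.562)

pH = 4.73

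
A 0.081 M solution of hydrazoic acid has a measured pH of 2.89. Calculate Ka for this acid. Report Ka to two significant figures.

Ka = 2.1 × 10^-5

[H+] = 10^(-2.89) = 1.29 × 10^-3 M
At equilibrium [HA] = 0.081 − 1.29 × 10^-3 = 7.97 × 10^-2 M
Ka = [H+][A-]/[HA] = (1.29 × 10^-3)² / 7.97 × 10^-2 = 2.1 × 10^-5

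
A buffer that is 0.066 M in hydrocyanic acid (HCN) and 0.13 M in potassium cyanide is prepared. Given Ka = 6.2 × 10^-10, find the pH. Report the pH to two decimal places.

pH = 9.50

pKa = −log(6.2 × 10^-10) = 9.208
pH = pKa + log([A⁻]/[HA]) = 9.208 + log(0.13/0.066)
pH = 9.208 + (+0.294) = 9.50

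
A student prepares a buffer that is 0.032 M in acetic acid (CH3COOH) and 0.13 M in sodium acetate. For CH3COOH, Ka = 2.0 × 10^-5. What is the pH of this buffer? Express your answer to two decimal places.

pH = 5.31

pKa = −log(2.0 × 10^-5) = 4.699
pH = pKa + log([A⁻]/[HA]) = 4.699 + log(0.13/0.032)
pH = 4.699 + (+0.609) = 5.31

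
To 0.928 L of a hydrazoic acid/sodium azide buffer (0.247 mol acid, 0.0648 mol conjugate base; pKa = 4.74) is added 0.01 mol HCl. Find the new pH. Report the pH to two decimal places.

pH = 4.07

After neutralization: n(HN3) = 0.257 mol, n(N3-) = 0.0548 mol.
Henderson–Hasselbalch with mole ratio 0.0548/0.257: pH = 4.74 + (-0.671)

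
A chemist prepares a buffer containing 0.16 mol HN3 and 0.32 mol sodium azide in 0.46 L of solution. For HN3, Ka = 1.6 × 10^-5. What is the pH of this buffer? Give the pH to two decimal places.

pKa = −log(1.6 × 10^-5) = 4.796
Using pH = pKa + log([base]/[acid]) with [base]/[acid] = 0.32/0.16:
pH = 4.796 + (+0.301) = 5.10

pH = 5.10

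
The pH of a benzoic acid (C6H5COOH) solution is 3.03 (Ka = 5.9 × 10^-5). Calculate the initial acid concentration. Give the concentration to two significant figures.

C₀ = 1.6 × 10^-2 M

[H+] = 10^(-3.03) = 9.33 × 10^-4 M = x
Ka = x²/(C₀ − x) ⇒ C₀ = x + x²/Ka
C₀ = 9.33 × 10^-4 + (9.33 × 10^-4)²/(5.9 × 10^-5) = 1.57 × 10^-2 M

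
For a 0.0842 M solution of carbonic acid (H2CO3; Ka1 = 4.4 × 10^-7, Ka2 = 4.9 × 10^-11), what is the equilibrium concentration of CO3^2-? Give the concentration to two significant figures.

4.9 × 10^-11 M

First ionization gives [H+] ≈ [HCO3-] = 1.92 × 10^-4 M.
Second step: Ka2 = [H+][CO3^2-]/[HCO3-] ≈ [CO3^2-] (since [H+] ≈ [HCO3-]).
So [CO3^2-] ≈ Ka2.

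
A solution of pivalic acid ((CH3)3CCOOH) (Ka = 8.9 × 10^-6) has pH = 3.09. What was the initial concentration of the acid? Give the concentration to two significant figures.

[H+] = 10^(-3.09) = 8.13 × 10^-4 M = x
Ka = x²/(C₀ − x) ⇒ C₀ = x + x²/Ka
C₀ = 8.13 × 10^-4 + (8.13 × 10^-4)²/(8.9 × 10^-6) = 7.51 × 10^-2 M

C₀ = 7.5 × 10^-2 M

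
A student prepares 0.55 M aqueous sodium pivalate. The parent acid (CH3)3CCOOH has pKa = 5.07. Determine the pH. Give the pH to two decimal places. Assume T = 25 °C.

pH = 9.41

(CH3)3CCOO- is the conjugate base of the weak acid (CH3)3CCOOH.
Ka = 10^(−5.07) = 8.51 × 10^-6
Kb = Kw/Ka = 1.0×10^-14 / 8.51 × 10^-6 = 1.18 × 10^-9
Let x = [OH-] at equilibrium. Kb = x²/(0.55 − x).
Neglecting x in the denominator: x = √(1.18 × 10^-9 × 0.55) = 2.55 × 10^-5 M
pOH = −log(2.55 × 10^-5) = 4.59; pH = 14.00 − 4.59 = 9.41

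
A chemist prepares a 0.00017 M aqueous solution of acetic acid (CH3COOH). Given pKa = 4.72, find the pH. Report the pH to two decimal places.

CH3COOH ⇌ CH3COO- + H+
Ka = 10^(−4.72) = 1.91 × 10^-5
From the ICE table, Ka = x²/(0.00017 − x) = 1.91 × 10^-5.
x is not negligible relative to C₀; solve x² + 1.91e-05·x − 3.25e-09 = 0.
x = (−Ka + √(Ka² + 4·Ka·C₀))/2 = 4.82 × 10^-5 M
pH = −log(4.82 × 10^-5) = 4.32

pH = 4.32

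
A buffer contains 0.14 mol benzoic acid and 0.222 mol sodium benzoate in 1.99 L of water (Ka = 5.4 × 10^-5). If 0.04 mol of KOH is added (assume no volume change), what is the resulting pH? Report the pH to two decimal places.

After neutralization: n(C6H5COOH) = 0.1 mol, n(C6H5COO-) = 0.262 mol.
pKa = −log(5.4 × 10^-5) = 4.268
Henderson–Hasselbalch with mole ratio 0.262/0.1: pH = 4.268 + (+0.418)

pH = 4.69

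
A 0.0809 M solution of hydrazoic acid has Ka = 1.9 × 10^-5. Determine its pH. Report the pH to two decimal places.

pH = 2.91

HN3 ⇌ N3- + H+
From the ICE table, Ka = [H+]²/(0.0809 − [H+]) = 1.9 × 10^-5.
Neglecting [H+] in the denominator: [H+] = √(1.9 × 10^-5 × 0.0809) = 1.24 × 10^-3 M
([H+]/C₀ = 1.5% < 5%, so the approximation holds.)
pH = −log(1.24 × 10^-3) = 2.91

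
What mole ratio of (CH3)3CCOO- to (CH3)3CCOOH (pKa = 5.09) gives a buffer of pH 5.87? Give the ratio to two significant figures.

ratio = 6.0

pH = pKa + log(r) ⇒ log(r) = 5.87 − 5.09 = +0.78
r = [(CH3)3CCOO-]/[(CH3)3CCOOH] = 10^(+0.78) = 6.03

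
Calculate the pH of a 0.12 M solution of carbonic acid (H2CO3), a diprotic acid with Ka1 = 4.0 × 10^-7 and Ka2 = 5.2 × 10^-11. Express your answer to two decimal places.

Ka1 ≫ Ka2, so treat the first dissociation as the only significant source of H+.
Ka1 = x²/(0.12 − x) = 4.0 × 10^-7
x ≈ √(4.0 × 10^-7 × 0.12) = 2.19 × 10^-4 M
pH = −log(2.19 × 10^-4) = 3.66

pH = 3.66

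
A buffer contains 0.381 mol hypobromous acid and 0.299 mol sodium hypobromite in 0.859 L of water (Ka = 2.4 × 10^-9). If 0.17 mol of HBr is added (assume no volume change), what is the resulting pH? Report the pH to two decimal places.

pH = 7.99

Added H+ converts OBr- to HOBr: HOBr → 0.551 mol, OBr- → 0.129 mol.
pKa = −log(2.4 × 10^-9) = 8.620
pH = pKa + log([A⁻]/[HA]) = 8.620 + log(0.129/0.551) = 8.620 -0.631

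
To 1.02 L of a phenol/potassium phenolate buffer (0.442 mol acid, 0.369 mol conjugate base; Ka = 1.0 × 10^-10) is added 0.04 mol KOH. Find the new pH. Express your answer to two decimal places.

pH = 10.01

OH- converts C6H5OH to C6H5O-: C6H5OH → 0.402 mol, C6H5O- → 0.409 mol.
pKa = −log(1.0 × 10^-10) = 10.000
pH = pKa + log(n_C6H5O-/n_C6H5OH) = 10.000 + log(0.409/0.402) = 10.000 + (+0.007)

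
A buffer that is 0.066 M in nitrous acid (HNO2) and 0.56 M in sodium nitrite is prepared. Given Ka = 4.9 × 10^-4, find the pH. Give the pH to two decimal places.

pH = 4.24

pKa = −log(4.9 × 10^-4) = 3.310
Henderson–Hasselbalch: pH = pKa + log([NO2-]/[HNO2]) = 3.310 + log(0.56/0.066)
pH = 3.310 + (+0.929) = 4.24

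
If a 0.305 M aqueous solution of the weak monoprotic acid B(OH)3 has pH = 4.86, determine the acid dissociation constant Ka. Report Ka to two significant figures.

[H+] = 10^(-4.86) = 1.38 × 10^-5 M
At equilibrium [HA] = 0.305 − 1.38 × 10^-5 = 3.05 × 10^-1 M
Ka = [H+][A-]/[HA] = (1.38 × 10^-5)² / 3.05 × 10^-1 = 6.2 × 10^-10

Ka = 6.2 × 10^-10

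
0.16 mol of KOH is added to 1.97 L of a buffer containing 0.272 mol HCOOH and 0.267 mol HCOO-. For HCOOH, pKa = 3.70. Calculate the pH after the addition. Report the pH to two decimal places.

OH- converts HCOOH to HCOO-: HCOOH → 0.112 mol, HCOO- → 0.427 mol.
Henderson–Hasselbalch with mole ratio 0.427/0.112: pH = 3.70 + (+0.581)

pH = 4.28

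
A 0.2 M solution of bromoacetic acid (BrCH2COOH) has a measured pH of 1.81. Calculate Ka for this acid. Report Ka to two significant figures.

[H+] = 10^(-1.81) = 1.55 × 10^-2 M
At equilibrium [HA] = 0.2 − 1.55 × 10^-2 = 1.84 × 10^-1 M
Ka = [H+][A-]/[HA] = (1.55 × 10^-2)² / 1.84 × 10^-1 = 1.3 × 10^-3

Ka = 1.3 × 10^-3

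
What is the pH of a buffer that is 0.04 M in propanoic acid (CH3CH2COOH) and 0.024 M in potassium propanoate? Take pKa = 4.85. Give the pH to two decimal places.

pH = pKa + log([A⁻]/[HA]) = 4.85 + log(0.024/0.04)
pH = 4.85 + (-0.222) = 4.63

pH = 4.63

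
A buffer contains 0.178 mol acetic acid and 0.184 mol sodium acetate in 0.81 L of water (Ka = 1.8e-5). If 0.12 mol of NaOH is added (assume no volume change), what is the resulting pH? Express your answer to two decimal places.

After neutralization: n(CH3COOH) = 0.058 mol, n(CH3COO-) = 0.304 mol.
pKa = −log(1.8 × 10^-5) = 4.745
pH = pKa + log([A⁻]/[HA]) = 4.745 + log(0.304/0.058) = 4.745 +0.719

pH = 5.46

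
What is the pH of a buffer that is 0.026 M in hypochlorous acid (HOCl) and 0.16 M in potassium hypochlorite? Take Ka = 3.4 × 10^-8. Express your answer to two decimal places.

pKa = −log(3.4 × 10^-8) = 7.469
pH = pKa + log([A⁻]/[HA]) = 7.469 + log(0.16/0.026)
pH = 7.469 + (+0.789) = 8.26

pH = 8.26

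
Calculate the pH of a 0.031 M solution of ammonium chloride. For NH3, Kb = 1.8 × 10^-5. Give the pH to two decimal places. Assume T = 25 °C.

NH4+ is the conjugate acid of the weak base NH3.
Ka = Kw/Kb = 1.0×10^-14 / 1.8 × 10^-5 = 5.56 × 10^-10
From the ICE table, Ka = x²/(0.031 − x) = 5.56 × 10^-10.
Assume x ≪ 0.031: x ≈ √(5.56 × 10^-10 × 0.031) = 4.15 × 10^-6 M
pH = −log(4.15 × 10^-6) = 5.38

pH = 5.38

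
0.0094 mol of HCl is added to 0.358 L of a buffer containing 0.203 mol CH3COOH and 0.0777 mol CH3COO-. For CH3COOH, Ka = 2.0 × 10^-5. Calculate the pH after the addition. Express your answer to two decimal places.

After neutralization: n(CH3COOH) = 0.212 mol, n(CH3COO-) = 0.0683 mol.
pKa = −log(2.0 × 10^-5) = 4.699
pH = pKa + log([A⁻]/[HA]) = 4.699 + log(0.0683/0.212) = 4.699 -0.492

pH = 4.21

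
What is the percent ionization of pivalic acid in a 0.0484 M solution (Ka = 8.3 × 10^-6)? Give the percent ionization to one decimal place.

(CH3)3CCOOH ⇌ (CH3)3CCOO- + H+; let x = [H+] at equilibrium.
x ≈ √(Ka·C₀) = √(8.3 × 10^-6 × 0.0484) = 6.34 × 10^-4 M
Fraction ionized = 6.34 × 10^-4 / 0.0484 = 0.0131 → 1.3%

1.3%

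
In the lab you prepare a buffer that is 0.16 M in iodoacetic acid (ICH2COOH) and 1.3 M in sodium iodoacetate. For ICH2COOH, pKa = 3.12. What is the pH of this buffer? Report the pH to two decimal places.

pH = 4.03

Using pH = pKa + log([base]/[acid]) with [base]/[acid] = 1.3/0.16:
pH = 3.12 + (+0.910) = 4.03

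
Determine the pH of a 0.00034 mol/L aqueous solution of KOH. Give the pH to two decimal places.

pH = 10.53

KOH is a strong base; [OH-] = 0.00034 M.
pOH = -log(0.00034) = 3.47
pH = 14.00 - 3.47 = 10.53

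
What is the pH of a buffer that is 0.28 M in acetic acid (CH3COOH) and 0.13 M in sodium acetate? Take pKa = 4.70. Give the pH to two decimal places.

pH = 4.37

Henderson–Hasselbalch: pH = pKa + log([CH3COO-]/[CH3COOH]) = 4.70 + log(0.13/0.28)
pH = 4.70 + (-0.333) = 4.37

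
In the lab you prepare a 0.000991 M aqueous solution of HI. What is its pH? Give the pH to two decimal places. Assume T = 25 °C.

HI is a strong acid and dissociates completely, so [H+] = 0.000991 M.
pH = -log(0.000991) = 3.00

pH = 3.00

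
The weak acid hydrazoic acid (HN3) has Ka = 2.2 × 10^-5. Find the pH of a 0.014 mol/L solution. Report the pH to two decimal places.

HN3 ⇌ N3- + H+
From the ICE table, Ka = x²/(0.014 − x) = 2.2 × 10^-5.
Assume x ≪ 0.014: x ≈ √(2.2 × 10^-5 × 0.014) = 5.55 × 10^-4 M
pH = −log(5.55 × 10^-4) = 3.26

pH = 3.26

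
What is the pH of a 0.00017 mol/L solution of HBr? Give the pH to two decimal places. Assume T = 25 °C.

HBr is a strong acid and dissociates completely, so [H+] = 0.00017 M.
pH = -log(0.00017) = 3.77

pH = 3.77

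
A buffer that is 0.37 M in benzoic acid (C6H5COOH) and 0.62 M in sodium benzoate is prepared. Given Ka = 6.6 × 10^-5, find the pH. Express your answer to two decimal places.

pKa = −log(6.6 × 10^-5) = 4.180
pH = pKa + log([A⁻]/[HA]) = 4.180 + log(0.62/0.37)
pH = 4.180 + (+0.224) = 4.40

pH = 4.40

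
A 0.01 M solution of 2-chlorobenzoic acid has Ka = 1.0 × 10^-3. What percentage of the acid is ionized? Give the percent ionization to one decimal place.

ClC6H4COOH ⇌ ClC6H4COO- + H+; let x = [H+] at equilibrium.
Solve x² + 0.001x − 1e-05 = 0 → x = 2.70 × 10^-3 M
% ionization = x/C₀ × 100% = 2.70 × 10^-3/0.01 × 100% = 27.0%

27.0%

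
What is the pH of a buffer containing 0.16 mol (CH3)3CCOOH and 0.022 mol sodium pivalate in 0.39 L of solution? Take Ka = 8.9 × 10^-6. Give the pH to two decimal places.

pKa = −log(8.9 × 10^-6) = 5.051
pH = pKa + log([A⁻]/[HA]) = 5.051 + log(0.022/0.16)
pH = 5.051 + (-0.862) = 4.19

pH = 4.19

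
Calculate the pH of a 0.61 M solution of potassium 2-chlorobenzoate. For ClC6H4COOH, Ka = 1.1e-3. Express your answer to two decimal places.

pH = 8.37

ClC6H4COO- is the conjugate base of the weak acid ClC6H4COOH.
Kb = Kw/Ka = 1.0×10^-14 / 1.1 × 10^-3 = 9.09 × 10^-12
From the ICE table, Kb = x²/(0.61 − x) = 9.09 × 10^-12.
Neglecting x in the denominator: x = √(9.09 × 10^-12 × 0.61) = 2.35 × 10^-6 M
pOH = 5.63, so pH = 14.00 − pOH = 8.37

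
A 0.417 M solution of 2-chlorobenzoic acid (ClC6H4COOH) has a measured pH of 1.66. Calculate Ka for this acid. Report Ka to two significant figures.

Ka = 1.2 × 10^-3

[H+] = 10^(-1.66) = 2.19 × 10^-2 M
At equilibrium [HA] = 0.417 − 2.19 × 10^-2 = 3.95 × 10^-1 M
Ka = [H+][A-]/[HA] = (2.19 × 10^-2)² / 3.95 × 10^-1 = 1.2 × 10^-3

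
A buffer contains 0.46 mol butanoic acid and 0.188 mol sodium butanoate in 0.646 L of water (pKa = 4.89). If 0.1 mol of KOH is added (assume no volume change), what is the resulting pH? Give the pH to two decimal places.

After neutralization: n(CH3(CH2)2COOH) = 0.36 mol, n(CH3(CH2)2COO-) = 0.288 mol.
Henderson–Hasselbalch with mole ratio 0.288/0.36: pH = 4.89 + (-0.097)

pH = 4.79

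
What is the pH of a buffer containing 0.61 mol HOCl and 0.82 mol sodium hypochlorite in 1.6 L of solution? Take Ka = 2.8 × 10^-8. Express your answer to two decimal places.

pKa = −log(2.8 × 10^-8) = 7.553
Henderson–Hasselbalch: pH = pKa + log([OCl-]/[HOCl]) = 7.553 + log(0.82/0.61)
pH = 7.553 + (+0.128) = 7.68

pH = 7.68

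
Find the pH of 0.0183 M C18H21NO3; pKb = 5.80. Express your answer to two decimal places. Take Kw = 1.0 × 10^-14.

pH = 10.23

C18H21NO3 + H2O ⇌ C18H22NO3+ + OH-
Kb = 10^(−5.80) = 1.58 × 10^-6
Kb = [OH-]²/(0.0183 − [OH-]) = 1.58 × 10^-6
Neglecting [OH-] in the denominator: [OH-] = √(1.58 × 10^-6 × 0.0183) = 1.70 × 10^-4 M
pOH = 3.77, so pH = 14.00 − pOH = 10.23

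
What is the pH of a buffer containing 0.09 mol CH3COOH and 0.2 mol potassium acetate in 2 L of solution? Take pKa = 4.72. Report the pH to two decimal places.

pH = pKa + log([A⁻]/[HA]) = 4.72 + log(0.2/0.09)
pH = 4.72 + (+0.347) = 5.07

pH = 5.07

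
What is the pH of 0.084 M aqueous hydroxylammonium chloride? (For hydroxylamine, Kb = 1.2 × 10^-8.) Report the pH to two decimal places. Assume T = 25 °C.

NH3OH+ is the conjugate acid of the weak base NH2OH.
Ka = Kw/Kb = 1.0×10^-14 / 1.2 × 10^-8 = 8.33 × 10^-7
Ka = x²/(0.084 − x) = 8.33 × 10^-7
Since Ka ≪ C₀, x ≈ √(Ka·C₀) = 2.65 × 10^-4 M.
pH = −log(2.65 × 10^-4) = 3.58

pH = 3.58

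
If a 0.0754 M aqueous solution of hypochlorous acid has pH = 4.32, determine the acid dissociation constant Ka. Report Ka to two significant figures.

[H+] = 10^(-4.32) = 4.79 × 10^-5 M
At equilibrium [HA] = 0.0754 − 4.79 × 10^-5 = 7.54 × 10^-2 M
Ka = [H+][A-]/[HA] = (4.79 × 10^-5)² / 7.54 × 10^-2 = 3.0 × 10^-8

Ka = 3.0 × 10^-8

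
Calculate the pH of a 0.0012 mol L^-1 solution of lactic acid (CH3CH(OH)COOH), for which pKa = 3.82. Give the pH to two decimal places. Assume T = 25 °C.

pH = 3.45

CH3CH(OH)COOH ⇌ CH3CH(OH)COO- + H+
Ka = 10^(−3.82) = 1.51 × 10^-4
From the ICE table, Ka = [H+]²/(0.0012 − [H+]) = 1.51 × 10^-4.
The 5% rule fails; solving [H+]² + Ka·[H+] − Ka·C₀ = 0 exactly:
[H+] = (−Ka + √(Ka² + 4·Ka·C₀))/2 = 3.57 × 10^-4 M
pH = −log[H+] = −log(3.57 × 10^-4) = 3.45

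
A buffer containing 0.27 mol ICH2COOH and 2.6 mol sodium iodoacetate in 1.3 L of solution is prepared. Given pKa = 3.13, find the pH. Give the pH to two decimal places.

pH = pKa + log([A⁻]/[HA]) = 3.13 + log(2.6/0.27)
pH = 3.13 + (+0.984) = 4.11

pH = 4.11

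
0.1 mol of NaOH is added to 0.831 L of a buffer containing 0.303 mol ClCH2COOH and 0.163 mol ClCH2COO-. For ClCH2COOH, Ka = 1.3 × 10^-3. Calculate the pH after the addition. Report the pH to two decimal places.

After neutralization: n(ClCH2COOH) = 0.203 mol, n(ClCH2COO-) = 0.263 mol.
pKa = −log(1.3 × 10^-3) = 2.886
pH = pKa + log([A⁻]/[HA]) = 2.886 + log(0.263/0.203) = 2.886 +0.112

pH = 3.00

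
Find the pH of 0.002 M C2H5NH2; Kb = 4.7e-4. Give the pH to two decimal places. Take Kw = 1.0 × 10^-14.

pH = 10.88

C2H5NH2 + H2O ⇌ C2H5NH3+ + OH-
Let x = [OH-] at equilibrium. Kb = x²/(0.002 − x).
Here C₀/Kb ≈ 4.26, so the small-x approximation fails. Use the quadratic:
x = (−Kb + √(Kb² + 4·Kb·C₀))/2 = 7.63 × 10^-4 M
pOH = 3.12, so pH = 14.00 − pOH = 10.88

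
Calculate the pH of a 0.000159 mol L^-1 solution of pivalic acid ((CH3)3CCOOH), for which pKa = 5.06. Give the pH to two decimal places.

pH = 4.48

(CH3)3CCOOH ⇌ (CH3)3CCOO- + H+
Ka = 10^(−5.06) = 8.71 × 10^-6
Ka = [H+]²/(0.000159 − [H+]) = 8.71 × 10^-6
Here C₀/Ka ≈ 18.3, so the small-[H+] approximation fails. Use the quadratic:
[H+] = (−Ka + √(Ka² + 4·Ka·C₀))/2 = 3.31 × 10^-5 M
pH = −log(3.31 × 10^-5) = 4.48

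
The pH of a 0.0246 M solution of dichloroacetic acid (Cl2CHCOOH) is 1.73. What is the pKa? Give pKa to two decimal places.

pKa = 1.24

[H+] = 10^(-1.73) = 1.86 × 10^-2 M
At equilibrium [HA] = 0.0246 − 1.86 × 10^-2 = 6.00 × 10^-3 M
Ka = [H+][A-]/[HA] = (1.86 × 10^-2)² / 6.00 × 10^-3 = 5.77 × 10^-2
pKa = -log(5.77 × 10^-2) = 1.24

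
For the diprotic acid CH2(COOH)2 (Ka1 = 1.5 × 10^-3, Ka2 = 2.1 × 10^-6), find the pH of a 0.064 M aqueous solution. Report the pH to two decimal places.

Ka1 ≫ Ka2, so treat the first dissociation as the only significant source of H+.
Ka1 = x²/(0.064 − x) = 1.5 × 10^-3
Solving the quadratic: x = (−Ka1 + √(Ka1² + 4·Ka1·C₀))/2 = 9.08 × 10^-3 M
pH = −log(9.08 × 10^-3) = 2.04

pH = 2.04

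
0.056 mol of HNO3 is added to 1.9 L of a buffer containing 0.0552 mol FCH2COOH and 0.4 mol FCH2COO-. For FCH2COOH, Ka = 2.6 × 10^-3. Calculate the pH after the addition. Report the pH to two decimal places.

pH = 3.08

After neutralization: n(FCH2COOH) = 0.111 mol, n(FCH2COO-) = 0.344 mol.
pKa = −log(2.6 × 10^-3) = 2.585
pH = pKa + log(n_FCH2COO-/n_FCH2COOH) = 2.585 + log(0.344/0.111) = 2.585 + (+0.491)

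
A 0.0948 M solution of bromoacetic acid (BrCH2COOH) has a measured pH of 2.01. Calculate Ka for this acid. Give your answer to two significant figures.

[H+] = 10^(-2.01) = 9.77 × 10^-3 M
At equilibrium [HA] = 0.0948 − 9.77 × 10^-3 = 8.50 × 10^-2 M
Ka = [H+][A-]/[HA] = (9.77 × 10^-3)² / 8.50 × 10^-2 = 1.1 × 10^-3

Ka = 1.1 × 10^-3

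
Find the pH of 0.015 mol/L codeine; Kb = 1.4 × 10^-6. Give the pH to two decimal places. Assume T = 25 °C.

pH = 10.16

C18H21NO3 + H2O ⇌ C18H22NO3+ + OH-
Let x = [OH-] at equilibrium. Kb = x²/(0.015 − x).
Since Kb ≪ C₀, x ≈ √(Kb·C₀) = 1.45 × 10^-4 M.
pOH = 3.84, so pH = 14.00 − pOH = 10.16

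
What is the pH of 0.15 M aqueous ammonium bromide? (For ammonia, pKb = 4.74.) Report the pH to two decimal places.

NH4+ is the conjugate acid of the weak base NH3.
Kb = 10^(−4.74) = 1.82 × 10^-5
Ka = Kw/Kb = 1.0×10^-14 / 1.82 × 10^-5 = 5.49 × 10^-10
Ka = x²/(0.15 − x) = 5.49 × 10^-10
Neglecting x in the denominator: x = √(5.49 × 10^-10 × 0.15) = 9.07 × 10^-6 M
Check: 0.006% ionized — well under 5%, approximation valid.
pH = −log(9.07 × 10^-6) = 5.04

pH = 5.04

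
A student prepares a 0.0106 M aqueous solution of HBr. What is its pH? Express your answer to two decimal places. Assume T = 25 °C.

pH = 1.97

HBr is a strong acid and dissociates completely, so [H+] = 0.0106 M.
pH = -log(0.0106) = 1.97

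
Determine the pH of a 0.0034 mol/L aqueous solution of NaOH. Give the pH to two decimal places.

pH = 11.53

NaOH is a strong base; [OH-] = 0.0034 M.
pOH = -log(0.0034) = 2.47
pH = 14.00 - 2.47 = 11.53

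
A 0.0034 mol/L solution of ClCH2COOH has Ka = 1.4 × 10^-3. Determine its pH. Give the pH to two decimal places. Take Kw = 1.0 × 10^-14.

ClCH2COOH ⇌ ClCH2COO- + H+
Let x = [H+] at equilibrium. Ka = x²/(0.0034 − x).
x is not negligible relative to C₀; solve x² + 0.0014·x − 4.76e-06 = 0.
x = [−0.0014 + √(0.0014² + 1.9e-05)]/2 = 1.59 × 10^-3 M
pH = −log(1.59 × 10^-3) = 2.80

pH = 2.80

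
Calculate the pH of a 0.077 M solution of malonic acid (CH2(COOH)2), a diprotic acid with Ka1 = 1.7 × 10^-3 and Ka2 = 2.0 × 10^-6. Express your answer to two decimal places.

Ka1 ≫ Ka2, so treat the first dissociation as the only significant source of H+.
Ka1 = x²/(0.077 − x) = 1.7 × 10^-3
Solving the quadratic: x = (−Ka1 + √(Ka1² + 4·Ka1·C₀))/2 = 1.06 × 10^-2 M
pH = −log(1.06 × 10^-2) = 1.97

pH = 1.97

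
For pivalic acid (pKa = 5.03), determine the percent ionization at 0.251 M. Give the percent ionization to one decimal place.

0.6%

(CH3)3CCOOH ⇌ (CH3)3CCOO- + H+; let x = [H+] at equilibrium.
Ka = 10^(−5.03) = 9.33 × 10^-6
x ≈ √(Ka·C₀) = √(9.33 × 10^-6 × 0.251) = 1.53 × 10^-3 M
Fraction ionized = 1.53 × 10^-3 / 0.251 = 0.0061 → 0.6%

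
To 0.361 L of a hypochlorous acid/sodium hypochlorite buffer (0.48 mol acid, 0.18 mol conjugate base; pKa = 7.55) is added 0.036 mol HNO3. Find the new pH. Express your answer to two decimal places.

After neutralization: n(HOCl) = 0.516 mol, n(OCl-) = 0.144 mol.
Henderson–Hasselbalch with mole ratio 0.144/0.516: pH = 7.55 + (-0.554)

pH = 7.00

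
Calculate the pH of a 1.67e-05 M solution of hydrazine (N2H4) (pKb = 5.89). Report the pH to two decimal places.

N2H4 + H2O ⇌ N2H5+ + OH-
Kb = 10^(−5.89) = 1.29 × 10^-6
From the ICE table, Kb = [OH-]²/(1.67e-05 − [OH-]) = 1.29 × 10^-6.
[OH-] is not negligible relative to C₀; solve [OH-]² + 1.29e-06·[OH-] − 2.15e-11 = 0.
[OH-] = [−1.29e-06 + √(1.29e-06² + 8.62e-11)]/2 = 4.04 × 10^-6 M
pOH = −log(4.04 × 10^-6) = 5.39; pH = 14.00 − 5.39 = 8.61

pH = 8.61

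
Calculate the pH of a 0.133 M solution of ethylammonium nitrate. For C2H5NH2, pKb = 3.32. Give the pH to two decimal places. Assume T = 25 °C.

C2H5NH3+ is the conjugate acid of the weak base C2H5NH2.
Kb = 10^(−3.32) = 4.79 × 10^-4
Ka = Kw/Kb = 1.0×10^-14 / 4.79 × 10^-4 = 2.09 × 10^-11
From the ICE table, Ka = x²/(0.133 − x) = 2.09 × 10^-11.
Neglecting x in the denominator: x = √(2.09 × 10^-11 × 0.133) = 1.67 × 10^-6 M
Check: 0.0013% ionized — well under 5%, approximation valid.
pH = −log(1.67 × 10^-6) = 5.78

pH = 5.78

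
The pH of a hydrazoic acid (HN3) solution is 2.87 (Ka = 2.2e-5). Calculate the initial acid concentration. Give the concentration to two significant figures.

[H+] = 10^(-2.87) = 1.35 × 10^-3 M = x
Ka = x²/(C₀ − x) ⇒ C₀ = x + x²/Ka
C₀ = 1.35 × 10^-3 + (1.35 × 10^-3)²/(2.2 × 10^-5) = 8.42 × 10^-2 M

C₀ = 8.4 × 10^-2 M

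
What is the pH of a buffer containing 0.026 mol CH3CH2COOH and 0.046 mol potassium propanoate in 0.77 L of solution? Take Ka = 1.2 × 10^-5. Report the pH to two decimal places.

pKa = −log(1.2 × 10^-5) = 4.921
Using pH = pKa + log([base]/[acid]) with [base]/[acid] = 0.046/0.026:
pH = 4.921 + (+0.248) = 5.17

pH = 5.17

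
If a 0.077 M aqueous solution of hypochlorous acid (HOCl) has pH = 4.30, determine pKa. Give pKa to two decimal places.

[H+] = 10^(-4.30) = 5.01 × 10^-5 M
At equilibrium [HA] = 0.077 − 5.01 × 10^-5 = 7.69 × 10^-2 M
Ka = [H+][A-]/[HA] = (5.01 × 10^-5)² / 7.69 × 10^-2 = 3.26 × 10^-8
pKa = -log(3.26 × 10^-8) = 7.49

pKa = 7.49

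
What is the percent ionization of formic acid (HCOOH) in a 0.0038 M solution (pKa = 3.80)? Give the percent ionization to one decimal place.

18.4%

HCOOH ⇌ HCOO- + H+; let x = [H+] at equilibrium.
Ka = 10^(−3.80) = 1.58 × 10^-4
Solve x² + 0.000158x − 6e-07 = 0 → x = 7.00 × 10^-4 M
Fraction ionized = 7.00 × 10^-4 / 0.0038 = 0.1842 → 18.4%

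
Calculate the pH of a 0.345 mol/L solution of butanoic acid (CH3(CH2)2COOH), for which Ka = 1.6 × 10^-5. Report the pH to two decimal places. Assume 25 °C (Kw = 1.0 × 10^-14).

CH3(CH2)2COOH ⇌ CH3(CH2)2COO- + H+
From the ICE table, Ka = [H+]²/(0.345 − [H+]) = 1.6 × 10^-5.
Neglecting [H+] in the denominator: [H+] = √(1.6 × 10^-5 × 0.345) = 2.35 × 10^-3 M
([H+]/C₀ = 0.68% < 5%, so the approximation holds.)
pH = −log(2.35 × 10^-3) = 2.63

pH = 2.63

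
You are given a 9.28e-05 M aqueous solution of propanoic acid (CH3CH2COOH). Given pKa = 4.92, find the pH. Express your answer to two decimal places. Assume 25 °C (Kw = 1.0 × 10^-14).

pH = 4.55

CH3CH2COOH ⇌ CH3CH2COO- + H+
Ka = 10^(−4.92) = 1.20 × 10^-5
From the ICE table, Ka = x²/(9.28e-05 − x) = 1.20 × 10^-5.
The 5% rule fails; solving x² + Ka·x − Ka·C₀ = 0 exactly:
x = [−1.2e-05 + √(1.2e-05² + 4.45e-09)]/2 = 2.79 × 10^-5 M
pH = −log(2.79 × 10^-5) = 4.55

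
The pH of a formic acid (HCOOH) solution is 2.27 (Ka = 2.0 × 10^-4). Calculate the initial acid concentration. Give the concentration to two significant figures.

C₀ = 1.5 × 10^-1 M

[H+] = 10^(-2.27) = 5.37 × 10^-3 M = x
Ka = x²/(C₀ − x) ⇒ C₀ = x + x²/Ka
C₀ = 5.37 × 10^-3 + (5.37 × 10^-3)²/(2.0 × 10^-4) = 1.50 × 10^-1 M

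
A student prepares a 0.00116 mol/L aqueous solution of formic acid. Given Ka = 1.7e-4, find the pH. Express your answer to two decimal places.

pH = 3.44

HCOOH ⇌ HCOO- + H+
Let x = [H+] at equilibrium. Ka = x²/(0.00116 − x).
Here C₀/Ka ≈ 6.82, so the small-x approximation fails. Use the quadratic:
x = (−Ka + √(Ka² + 4·Ka·C₀))/2 = 3.67 × 10^-4 M
pH = −log(3.67 × 10^-4) = 3.44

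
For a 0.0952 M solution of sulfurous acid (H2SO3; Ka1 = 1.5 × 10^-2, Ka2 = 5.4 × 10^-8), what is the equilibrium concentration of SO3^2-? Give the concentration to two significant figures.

First ionization gives [H+] ≈ [HSO3-] = 3.10 × 10^-2 M.
Second step: Ka2 = [H+][SO3^2-]/[HSO3-] ≈ [SO3^2-] (since [H+] ≈ [HSO3-]).
So [SO3^2-] ≈ Ka2.

5.4 × 10^-8 M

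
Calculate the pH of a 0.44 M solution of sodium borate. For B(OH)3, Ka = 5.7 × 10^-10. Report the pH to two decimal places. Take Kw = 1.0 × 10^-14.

B(OH)4- is the conjugate base of the weak acid B(OH)3.
Kb = Kw/Ka = 1.0×10^-14 / 5.7 × 10^-10 = 1.75 × 10^-5
Let x = [OH-] at equilibrium. Kb = x²/(0.44 − x).
Assume x ≪ 0.44: x ≈ √(1.75 × 10^-5 × 0.44) = 2.77 × 10^-3 M
pOH = −log(2.77 × 10^-3) = 2.56; pH = 14.00 − 2.56 = 11.44

pH = 11.44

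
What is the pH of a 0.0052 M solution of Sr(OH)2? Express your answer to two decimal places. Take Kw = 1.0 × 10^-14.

Sr(OH)2 is a strong base (each formula unit releases 2 OH-); [OH-] = 0.0104 M.
pOH = -log(0.0104) = 1.98
pH = 14.00 - 1.98 = 12.02

pH = 12.02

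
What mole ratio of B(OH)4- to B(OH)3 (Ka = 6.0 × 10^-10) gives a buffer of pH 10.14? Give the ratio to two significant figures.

ratio = 8.3

pKa = -log(6.0 × 10^-10) = 9.222
pH = pKa + log(r) ⇒ log(r) = 10.14 − 9.222 = +0.918
r = [B(OH)4-]/[B(OH)3] = 10^(+0.918) = 8.28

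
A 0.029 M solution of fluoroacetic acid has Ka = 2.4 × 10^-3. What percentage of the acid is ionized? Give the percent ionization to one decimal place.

24.9%

FCH2COOH ⇌ FCH2COO- + H+; let x = [H+] at equilibrium.
Ka = x²/(C₀ − x); solving the quadratic gives x = 7.23 × 10^-3 M.
% ionization = x/C₀ × 100% = 7.23 × 10^-3/0.029 × 100% = 24.9%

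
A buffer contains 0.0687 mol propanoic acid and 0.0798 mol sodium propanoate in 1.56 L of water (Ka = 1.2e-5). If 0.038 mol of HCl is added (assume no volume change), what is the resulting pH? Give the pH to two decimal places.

After neutralization: n(CH3CH2COOH) = 0.107 mol, n(CH3CH2COO-) = 0.0418 mol.
pKa = −log(1.2 × 10^-5) = 4.921
Henderson–Hasselbalch with mole ratio 0.0418/0.107: pH = 4.921 + (-0.408)

pH = 4.51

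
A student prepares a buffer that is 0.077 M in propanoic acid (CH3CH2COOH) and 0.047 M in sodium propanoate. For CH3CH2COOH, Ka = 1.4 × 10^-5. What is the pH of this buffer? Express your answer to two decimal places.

pKa = −log(1.4 × 10^-5) = 4.854
pH = pKa + log([A⁻]/[HA]) = 4.854 + log(0.047/0.077)
pH = 4.854 + (-0.214) = 4.64

pH = 4.64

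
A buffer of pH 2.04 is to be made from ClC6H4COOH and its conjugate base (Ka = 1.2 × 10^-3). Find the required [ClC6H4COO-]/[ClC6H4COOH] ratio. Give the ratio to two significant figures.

ratio = 0.13

pKa = -log(1.2 × 10^-3) = 2.921
pH = pKa + log(r) ⇒ log(r) = 2.04 − 2.921 = -0.881
r = [ClC6H4COO-]/[ClC6H4COOH] = 10^(-0.881) = 0.132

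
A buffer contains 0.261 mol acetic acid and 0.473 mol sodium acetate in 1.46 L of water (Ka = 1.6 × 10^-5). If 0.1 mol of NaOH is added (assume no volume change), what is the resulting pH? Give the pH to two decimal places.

OH- converts CH3COOH to CH3COO-: CH3COOH → 0.161 mol, CH3COO- → 0.573 mol.
pKa = −log(1.6 × 10^-5) = 4.796
Henderson–Hasselbalch with mole ratio 0.573/0.161: pH = 4.796 + (+0.551)

pH = 5.35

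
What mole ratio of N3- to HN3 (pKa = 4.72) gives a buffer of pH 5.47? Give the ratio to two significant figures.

ratio = 5.6

pH = pKa + log(r) ⇒ log(r) = 5.47 − 4.72 = +0.75
r = [N3-]/[HN3] = 10^(+0.75) = 5.62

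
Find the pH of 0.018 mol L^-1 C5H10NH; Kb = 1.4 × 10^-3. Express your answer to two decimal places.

C5H10NH + H2O ⇌ C5H10NH2+ + OH-
Let x = [OH-] at equilibrium. Kb = x²/(0.018 − x).
The 5% rule fails; solving x² + Kb·x − Kb·C₀ = 0 exactly:
x = (−Kb + √(Kb² + 4·Kb·C₀))/2 = 4.37 × 10^-3 M
pOH = 2.36, so pH = 14.00 − pOH = 11.64

pH = 11.64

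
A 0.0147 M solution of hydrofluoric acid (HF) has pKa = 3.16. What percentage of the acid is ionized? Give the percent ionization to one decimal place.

19.5%

HF ⇌ F- + H+; let x = [H+] at equilibrium.
Ka = 10^(−3.16) = 6.92 × 10^-4
Solve x² + 0.000692x − 1.02e-05 = 0 → x = 2.86 × 10^-3 M
Fraction ionized = 2.86 × 10^-3 / 0.0147 = 0.1946 → 19.5%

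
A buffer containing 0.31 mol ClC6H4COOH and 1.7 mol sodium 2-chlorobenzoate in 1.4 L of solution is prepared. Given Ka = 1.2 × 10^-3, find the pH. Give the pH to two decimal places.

pH = 3.66

pKa = −log(1.2 × 10^-3) = 2.921
Henderson–Hasselbalch: pH = pKa + log([ClC6H4COO-]/[ClC6H4COOH]) = 2.921 + log(1.7/0.31)
pH = 2.921 + (+0.739) = 3.66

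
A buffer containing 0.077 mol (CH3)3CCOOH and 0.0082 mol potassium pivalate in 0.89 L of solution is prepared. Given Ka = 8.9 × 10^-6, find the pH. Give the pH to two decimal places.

pH = 4.08

pKa = −log(8.9 × 10^-6) = 5.051
Using pH = pKa + log([base]/[acid]) with [base]/[acid] = 0.0082/0.077:
pH = 5.051 + (-0.973) = 4.08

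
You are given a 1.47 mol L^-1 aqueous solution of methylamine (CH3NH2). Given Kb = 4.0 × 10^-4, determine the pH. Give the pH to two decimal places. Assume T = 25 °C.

pH = 12.38

CH3NH2 + H2O ⇌ CH3NH3+ + OH-
From the ICE table, Kb = [OH-]²/(1.47 − [OH-]) = 4.0 × 10^-4.
Assume [OH-] ≪ 1.47: [OH-] ≈ √(4.0 × 10^-4 × 1.47) = 2.42 × 10^-2 M
([OH-]/C₀ = 1.6% < 5%, so the approximation holds.)
pOH = 1.62, so pH = 14.00 − pOH = 12.38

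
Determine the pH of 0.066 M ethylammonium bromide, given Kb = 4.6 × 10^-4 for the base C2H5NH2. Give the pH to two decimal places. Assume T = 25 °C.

C2H5NH3+ is the conjugate acid of the weak base C2H5NH2.
Ka = Kw/Kb = 1.0×10^-14 / 4.6 × 10^-4 = 2.17 × 10^-11
Ka = [H+]²/(0.066 − [H+]) = 2.17 × 10^-11
Since Ka ≪ C₀, [H+] ≈ √(Ka·C₀) = 1.20 × 10^-6 M.
pH = −log[H+] = −log(1.20 × 10^-6) = 5.92

pH = 5.92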